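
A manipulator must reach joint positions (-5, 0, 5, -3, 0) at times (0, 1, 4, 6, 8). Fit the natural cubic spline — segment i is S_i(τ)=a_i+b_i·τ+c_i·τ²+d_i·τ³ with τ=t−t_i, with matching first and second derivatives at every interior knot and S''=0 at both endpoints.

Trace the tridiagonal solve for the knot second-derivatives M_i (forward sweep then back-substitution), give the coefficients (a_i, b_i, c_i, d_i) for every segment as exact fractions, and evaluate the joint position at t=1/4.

Δ: Δ0=5, Δ1=5/3, Δ2=-4, Δ3=3/2
row 1: diag=8, rhs=-20; c'=3/8, d'=-5/2
row 2: denom=10−3·3/8=71/8; d'=(-34−3·-5/2)/(71/8)=-212/71
row 3: denom=8−2·16/71=536/71; d'=(33−2·-212/71)/(536/71)=2767/536
back: M3=2767/536
back: M2=-212/71−16/71·2767/536=-278/67
back: M1=-5/2−3/8·-278/67=-253/268
M: M0=0, M1=-253/268, M2=-278/67, M3=2767/536, M4=0
seg 0: a=-5, c=M0/2=0, d=(M1−M0)/(6·1)=-253/1608, b=Δ0−h0·(2M0+M1)/6=8293/1608
seg 1: a=0, c=M1/2=-253/536, d=(M2−M1)/(6·3)=-859/4824, b=Δ1−h1·(2M1+M2)/6=3767/804
seg 2: a=5, c=M2/2=-139/67, d=(M3−M2)/(6·2)=4991/6432, b=Δ2−h2·(2M2+M3)/6=-4751/1608
seg 3: a=-3, c=M3/2=2767/1072, d=(M4−M3)/(6·2)=-2767/6432, b=Δ3−h3·(2M3+M4)/6=-1561/804
t_q=1/4 → seg 0, τ=1/4; S=-5+8293/1608·τ+0·τ²+-253/1608·τ³=-127375/34304

  seg 0: a=-5 b=8293/1608 c=0 d=-253/1608
  seg 1: a=0 b=3767/804 c=-253/536 d=-859/4824
  seg 2: a=5 b=-4751/1608 c=-139/67 d=4991/6432
  seg 3: a=-3 b=-1561/804 c=2767/1072 d=-2767/6432
S(1/4) = -127375/34304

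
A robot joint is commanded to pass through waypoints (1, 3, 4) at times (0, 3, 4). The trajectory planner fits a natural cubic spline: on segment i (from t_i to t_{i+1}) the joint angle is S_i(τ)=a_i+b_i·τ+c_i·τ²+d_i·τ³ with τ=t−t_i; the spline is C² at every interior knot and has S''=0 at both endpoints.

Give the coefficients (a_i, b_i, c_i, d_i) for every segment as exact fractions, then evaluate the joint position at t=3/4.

  seg 0: a=1 b=13/24 c=0 d=1/72
  seg 1: a=3 b=11/12 c=1/8 d=-1/24
S(3/4) = 723/512

Δ: Δ0=2/3, Δ1=1
row 1: diag=8, rhs=2; c'=1/8, d'=1/4
back: M1=1/4
M: M0=0, M1=1/4, M2=0
seg 0: a=1, c=M0/2=0, d=(M1−M0)/(6·3)=1/72, b=Δ0−h0·(2M0+M1)/6=13/24
seg 1: a=3, c=M1/2=1/8, d=(M2−M1)/(6·1)=-1/24, b=Δ1−h1·(2M1+M2)/6=11/12
t_q=3/4 → seg 0, τ=3/4; S=1+13/24·τ+0·τ²+1/72·τ³=723/512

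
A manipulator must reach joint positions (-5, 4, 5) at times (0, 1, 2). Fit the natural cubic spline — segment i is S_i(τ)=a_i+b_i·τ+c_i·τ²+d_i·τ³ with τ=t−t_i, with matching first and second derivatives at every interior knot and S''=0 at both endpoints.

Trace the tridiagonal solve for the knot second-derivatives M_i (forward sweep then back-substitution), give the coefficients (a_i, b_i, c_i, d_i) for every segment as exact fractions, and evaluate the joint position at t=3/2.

Δ: Δ0=9, Δ1=1
row 1: diag=4, rhs=-48; c'=1/4, d'=-12
back: M1=-12
M: M0=0, M1=-12, M2=0
seg 0: a=-5, c=M0/2=0, d=(M1−M0)/(6·1)=-2, b=Δ0−h0·(2M0+M1)/6=11
seg 1: a=4, c=M1/2=-6, d=(M2−M1)/(6·1)=2, b=Δ1−h1·(2M1+M2)/6=5
t_q=3/2 → seg 1, τ=1/2; S=4+5·τ+-6·τ²+2·τ³=21/4

  seg 0: a=-5 b=11 c=0 d=-2
  seg 1: a=4 b=5 c=-6 d=2
S(3/2) = 21/4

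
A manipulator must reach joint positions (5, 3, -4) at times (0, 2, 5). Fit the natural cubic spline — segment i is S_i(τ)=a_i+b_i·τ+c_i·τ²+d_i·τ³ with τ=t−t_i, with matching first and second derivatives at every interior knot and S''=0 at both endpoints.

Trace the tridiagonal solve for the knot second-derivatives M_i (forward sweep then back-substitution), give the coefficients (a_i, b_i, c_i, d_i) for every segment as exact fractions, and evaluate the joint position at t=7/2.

  seg 0: a=5 b=-11/15 c=0 d=-1/15
  seg 1: a=3 b=-23/15 c=-2/5 d=2/45
S(7/2) = -1/20

Δ: Δ0=-1, Δ1=-7/3
row 1: diag=10, rhs=-8; c'=3/10, d'=-4/5
back: M1=-4/5
M: M0=0, M1=-4/5, M2=0
seg 0: a=5, c=M0/2=0, d=(M1−M0)/(6·2)=-1/15, b=Δ0−h0·(2M0+M1)/6=-11/15
seg 1: a=3, c=M1/2=-2/5, d=(M2−M1)/(6·3)=2/45, b=Δ1−h1·(2M1+M2)/6=-23/15
t_q=7/2 → seg 1, τ=3/2; S=3+-23/15·τ+-2/5·τ²+2/45·τ³=-1/20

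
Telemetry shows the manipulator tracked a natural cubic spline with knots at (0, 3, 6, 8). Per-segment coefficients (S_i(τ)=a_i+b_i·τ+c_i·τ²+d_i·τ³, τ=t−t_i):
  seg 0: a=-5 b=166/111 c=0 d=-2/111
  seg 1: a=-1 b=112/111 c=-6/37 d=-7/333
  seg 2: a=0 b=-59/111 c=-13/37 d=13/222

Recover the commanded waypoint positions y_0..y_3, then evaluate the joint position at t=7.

y_0=-5 y_1=-1 y_2=0 y_3=-2
S(7) = -61/74

y_0 = S_0(0) = a_0 = -5
y_1 = S_1(0) = a_1 = -1
y_2 = S_2(0) = a_2 = 0
y_3 = S_2(2) = -2
t_q=7 is in segment 2 (τ=1); S_2(τ)=-61/74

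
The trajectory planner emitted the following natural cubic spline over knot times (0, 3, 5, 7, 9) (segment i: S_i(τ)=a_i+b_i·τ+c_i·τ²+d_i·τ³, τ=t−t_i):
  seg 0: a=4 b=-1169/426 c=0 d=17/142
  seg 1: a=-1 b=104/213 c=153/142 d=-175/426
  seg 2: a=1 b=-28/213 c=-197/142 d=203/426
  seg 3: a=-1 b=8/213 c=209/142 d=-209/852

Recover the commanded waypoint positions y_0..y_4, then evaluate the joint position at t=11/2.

y_0=4 y_1=-1 y_2=1 y_3=-1 y_4=3
S(11/2) = 735/1136

y_0 = S_0(0) = a_0 = 4
y_1 = S_1(0) = a_1 = -1
y_2 = S_2(0) = a_2 = 1
y_3 = S_3(0) = a_3 = -1
y_4 = S_3(2) = 3
t_q=11/2 is in segment 2 (τ=1/2); S_2(τ)=735/1136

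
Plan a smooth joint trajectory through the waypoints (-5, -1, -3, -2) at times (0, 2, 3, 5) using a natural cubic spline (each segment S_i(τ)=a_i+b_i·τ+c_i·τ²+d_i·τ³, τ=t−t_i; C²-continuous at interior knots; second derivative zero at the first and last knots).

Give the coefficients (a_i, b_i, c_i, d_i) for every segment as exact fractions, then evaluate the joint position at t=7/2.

Δ: Δ0=2, Δ1=-2, Δ2=1/2
row 1: diag=6, rhs=-24; c'=1/6, d'=-4
row 2: denom=6−1·1/6=35/6; d'=(15−1·-4)/(35/6)=114/35
back: M2=114/35
back: M1=-4−1/6·114/35=-159/35
M: M0=0, M1=-159/35, M2=114/35, M3=0
seg 0: a=-5, c=M0/2=0, d=(M1−M0)/(6·2)=-53/140, b=Δ0−h0·(2M0+M1)/6=123/35
seg 1: a=-1, c=M1/2=-159/70, d=(M2−M1)/(6·1)=13/10, b=Δ1−h1·(2M1+M2)/6=-36/35
seg 2: a=-3, c=M2/2=57/35, d=(M3−M2)/(6·2)=-19/70, b=Δ2−h2·(2M2+M3)/6=-117/70
t_q=7/2 → seg 2, τ=1/2; S=-3+-117/70·τ+57/35·τ²+-19/70·τ³=-277/80

  seg 0: a=-5 b=123/35 c=0 d=-53/140
  seg 1: a=-1 b=-36/35 c=-159/70 d=13/10
  seg 2: a=-3 b=-117/70 c=57/35 d=-19/70
S(7/2) = -277/80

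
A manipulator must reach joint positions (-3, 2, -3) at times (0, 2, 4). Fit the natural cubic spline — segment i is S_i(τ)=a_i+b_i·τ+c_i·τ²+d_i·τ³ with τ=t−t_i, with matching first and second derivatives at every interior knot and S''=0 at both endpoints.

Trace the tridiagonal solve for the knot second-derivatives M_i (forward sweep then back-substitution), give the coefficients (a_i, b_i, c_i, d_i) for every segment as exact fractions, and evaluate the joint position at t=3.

  seg 0: a=-3 b=15/4 c=0 d=-5/16
  seg 1: a=2 b=0 c=-15/8 d=5/16
S(3) = 7/16

Δ: Δ0=5/2, Δ1=-5/2
row 1: diag=8, rhs=-30; c'=1/4, d'=-15/4
back: M1=-15/4
M: M0=0, M1=-15/4, M2=0
seg 0: a=-3, c=M0/2=0, d=(M1−M0)/(6·2)=-5/16, b=Δ0−h0·(2M0+M1)/6=15/4
seg 1: a=2, c=M1/2=-15/8, d=(M2−M1)/(6·2)=5/16, b=Δ1−h1·(2M1+M2)/6=0
t_q=3 → seg 1, τ=1; S=2+0·τ+-15/8·τ²+5/16·τ³=7/16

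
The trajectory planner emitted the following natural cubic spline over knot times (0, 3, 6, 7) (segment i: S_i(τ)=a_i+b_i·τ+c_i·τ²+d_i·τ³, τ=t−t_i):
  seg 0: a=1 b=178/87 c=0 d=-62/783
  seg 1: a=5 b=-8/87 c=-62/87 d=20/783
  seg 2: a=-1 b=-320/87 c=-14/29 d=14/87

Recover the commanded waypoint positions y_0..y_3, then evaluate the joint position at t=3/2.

y_0 = S_0(0) = a_0 = 1
y_1 = S_1(0) = a_1 = 5
y_2 = S_2(0) = a_2 = -1
y_3 = S_2(1) = -5
t_q=3/2 is in segment 0 (τ=3/2); S_0(τ)=441/116

y_0=1 y_1=5 y_2=-1 y_3=-5
S(3/2) = 441/116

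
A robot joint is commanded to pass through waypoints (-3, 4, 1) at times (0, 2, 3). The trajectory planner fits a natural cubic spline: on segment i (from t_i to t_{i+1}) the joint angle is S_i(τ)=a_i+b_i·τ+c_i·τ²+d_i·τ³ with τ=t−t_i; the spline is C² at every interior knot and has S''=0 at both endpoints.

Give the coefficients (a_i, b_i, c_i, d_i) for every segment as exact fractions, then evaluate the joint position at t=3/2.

Δ: Δ0=7/2, Δ1=-3
row 1: diag=6, rhs=-39; c'=1/6, d'=-13/2
back: M1=-13/2
M: M0=0, M1=-13/2, M2=0
seg 0: a=-3, c=M0/2=0, d=(M1−M0)/(6·2)=-13/24, b=Δ0−h0·(2M0+M1)/6=17/3
seg 1: a=4, c=M1/2=-13/4, d=(M2−M1)/(6·1)=13/12, b=Δ1−h1·(2M1+M2)/6=-5/6
t_q=3/2 → seg 0, τ=3/2; S=-3+17/3·τ+0·τ²+-13/24·τ³=235/64

  seg 0: a=-3 b=17/3 c=0 d=-13/24
  seg 1: a=4 b=-5/6 c=-13/4 d=13/12
S(3/2) = 235/64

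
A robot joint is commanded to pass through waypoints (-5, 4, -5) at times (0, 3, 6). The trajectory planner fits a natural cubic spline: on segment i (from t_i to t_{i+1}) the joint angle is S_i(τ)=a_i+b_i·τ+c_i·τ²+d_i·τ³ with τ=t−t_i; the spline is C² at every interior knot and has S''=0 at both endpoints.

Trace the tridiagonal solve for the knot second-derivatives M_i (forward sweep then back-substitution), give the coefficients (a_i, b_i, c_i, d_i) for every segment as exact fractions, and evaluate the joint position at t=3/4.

  seg 0: a=-5 b=9/2 c=0 d=-1/6
  seg 1: a=4 b=0 c=-3/2 d=1/6
S(3/4) = -217/128

Δ: Δ0=3, Δ1=-3
row 1: diag=12, rhs=-36; c'=1/4, d'=-3
back: M1=-3
M: M0=0, M1=-3, M2=0
seg 0: a=-5, c=M0/2=0, d=(M1−M0)/(6·3)=-1/6, b=Δ0−h0·(2M0+M1)/6=9/2
seg 1: a=4, c=M1/2=-3/2, d=(M2−M1)/(6·3)=1/6, b=Δ1−h1·(2M1+M2)/6=0
t_q=3/4 → seg 0, τ=3/4; S=-5+9/2·τ+0·τ²+-1/6·τ³=-217/128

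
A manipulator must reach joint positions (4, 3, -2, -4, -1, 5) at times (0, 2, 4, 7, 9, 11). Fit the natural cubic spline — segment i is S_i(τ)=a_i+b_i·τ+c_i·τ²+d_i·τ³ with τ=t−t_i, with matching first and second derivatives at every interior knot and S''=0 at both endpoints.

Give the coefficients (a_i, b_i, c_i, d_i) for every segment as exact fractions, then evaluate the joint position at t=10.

  seg 0: a=4 b=31/300 c=0 d=-181/1200
  seg 1: a=3 b=-128/75 c=-181/200 d=61/240
  seg 2: a=-2 b=-683/300 c=31/50 d=-1/36
  seg 3: a=-4 b=52/75 c=37/100 d=1/60
  seg 4: a=-1 b=178/75 c=47/100 d=-47/600
S(10) = 353/200

Δ: Δ0=-1/2, Δ1=-5/2, Δ2=-2/3, Δ3=3/2, Δ4=3
row 1: diag=8, rhs=-12; c'=1/4, d'=-3/2
row 2: denom=10−2·1/4=19/2; d'=(11−2·-3/2)/(19/2)=28/19
row 3: denom=10−3·6/19=172/19; d'=(13−3·28/19)/(172/19)=163/172
row 4: denom=8−2·19/86=325/43; d'=(9−2·163/172)/(325/43)=47/50
back: M4=47/50
back: M3=163/172−19/86·47/50=37/50
back: M2=28/19−6/19·37/50=31/25
back: M1=-3/2−1/4·31/25=-181/100
M: M0=0, M1=-181/100, M2=31/25, M3=37/50, M4=47/50, M5=0
seg 0: a=4, c=M0/2=0, d=(M1−M0)/(6·2)=-181/1200, b=Δ0−h0·(2M0+M1)/6=31/300
seg 1: a=3, c=M1/2=-181/200, d=(M2−M1)/(6·2)=61/240, b=Δ1−h1·(2M1+M2)/6=-128/75
seg 2: a=-2, c=M2/2=31/50, d=(M3−M2)/(6·3)=-1/36, b=Δ2−h2·(2M2+M3)/6=-683/300
seg 3: a=-4, c=M3/2=37/100, d=(M4−M3)/(6·2)=1/60, b=Δ3−h3·(2M3+M4)/6=52/75
seg 4: a=-1, c=M4/2=47/100, d=(M5−M4)/(6·2)=-47/600, b=Δ4−h4·(2M4+M5)/6=178/75
t_q=10 → seg 4, τ=1; S=-1+178/75·τ+47/100·τ²+-47/600·τ³=353/200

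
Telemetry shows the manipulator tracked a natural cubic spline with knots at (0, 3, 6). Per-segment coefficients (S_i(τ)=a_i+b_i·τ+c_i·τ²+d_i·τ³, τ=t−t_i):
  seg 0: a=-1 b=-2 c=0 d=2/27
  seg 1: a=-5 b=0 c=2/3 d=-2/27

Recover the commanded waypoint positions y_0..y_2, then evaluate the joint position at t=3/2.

y_0=-1 y_1=-5 y_2=-1
S(3/2) = -15/4

y_0 = S_0(0) = a_0 = -1
y_1 = S_1(0) = a_1 = -5
y_2 = S_1(3) = -1
t_q=3/2 is in segment 0 (τ=3/2); S_0(τ)=-15/4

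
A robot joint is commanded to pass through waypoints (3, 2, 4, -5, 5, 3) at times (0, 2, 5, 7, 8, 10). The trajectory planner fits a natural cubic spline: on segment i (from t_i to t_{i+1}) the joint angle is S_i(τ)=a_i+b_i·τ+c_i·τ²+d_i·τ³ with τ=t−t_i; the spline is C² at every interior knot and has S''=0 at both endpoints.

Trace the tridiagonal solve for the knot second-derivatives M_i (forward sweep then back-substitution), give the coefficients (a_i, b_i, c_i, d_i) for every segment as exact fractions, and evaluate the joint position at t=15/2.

Δ: Δ0=-1/2, Δ1=2/3, Δ2=-9/2, Δ3=10, Δ4=-1
row 1: diag=10, rhs=7; c'=3/10, d'=7/10
row 2: denom=10−3·3/10=91/10; d'=(-31−3·7/10)/(91/10)=-331/91
row 3: denom=6−2·20/91=506/91; d'=(87−2·-331/91)/(506/91)=373/22
row 4: denom=6−1·91/506=2945/506; d'=(-66−1·373/22)/(2945/506)=-8395/589
back: M4=-8395/589
back: M3=373/22−91/506·-8395/589=11496/589
back: M2=-331/91−20/91·11496/589=-4669/589
back: M1=7/10−3/10·-4669/589=1813/589
M: M0=0, M1=1813/589, M2=-4669/589, M3=11496/589, M4=-8395/589, M5=0
seg 0: a=3, c=M0/2=0, d=(M1−M0)/(6·2)=1813/7068, b=Δ0−h0·(2M0+M1)/6=-5393/3534
seg 1: a=2, c=M1/2=1813/1178, d=(M2−M1)/(6·3)=-3241/5301, b=Δ1−h1·(2M1+M2)/6=5485/3534
seg 2: a=4, c=M2/2=-4669/1178, d=(M3−M2)/(6·2)=16165/7068, b=Δ2−h2·(2M2+M3)/6=-20219/3534
seg 3: a=-5, c=M3/2=5748/589, d=(M4−M3)/(6·1)=-19891/3534, b=Δ3−h3·(2M3+M4)/6=20743/3534
seg 4: a=5, c=M4/2=-8395/1178, d=(M5−M4)/(6·2)=8395/7068, b=Δ4−h4·(2M4+M5)/6=15023/1767
t_q=15/2 → seg 3, τ=1/2; S=-5+20743/3534·τ+5748/589·τ²+-19891/3534·τ³=-3101/9424

  seg 0: a=3 b=-5393/3534 c=0 d=1813/7068
  seg 1: a=2 b=5485/3534 c=1813/1178 d=-3241/5301
  seg 2: a=4 b=-20219/3534 c=-4669/1178 d=16165/7068
  seg 3: a=-5 b=20743/3534 c=5748/589 d=-19891/3534
  seg 4: a=5 b=15023/1767 c=-8395/1178 d=8395/7068
S(15/2) = -3101/9424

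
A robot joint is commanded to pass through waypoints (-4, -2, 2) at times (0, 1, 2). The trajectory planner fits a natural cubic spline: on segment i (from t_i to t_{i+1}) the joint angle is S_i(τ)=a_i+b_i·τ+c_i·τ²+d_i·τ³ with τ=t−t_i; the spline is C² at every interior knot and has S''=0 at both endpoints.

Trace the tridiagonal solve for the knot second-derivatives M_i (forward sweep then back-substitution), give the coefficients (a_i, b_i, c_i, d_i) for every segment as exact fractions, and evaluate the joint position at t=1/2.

  seg 0: a=-4 b=3/2 c=0 d=1/2
  seg 1: a=-2 b=3 c=3/2 d=-1/2
S(1/2) = -51/16

Δ: Δ0=2, Δ1=4
row 1: diag=4, rhs=12; c'=1/4, d'=3
back: M1=3
M: M0=0, M1=3, M2=0
seg 0: a=-4, c=M0/2=0, d=(M1−M0)/(6·1)=1/2, b=Δ0−h0·(2M0+M1)/6=3/2
seg 1: a=-2, c=M1/2=3/2, d=(M2−M1)/(6·1)=-1/2, b=Δ1−h1·(2M1+M2)/6=3
t_q=1/2 → seg 0, τ=1/2; S=-4+3/2·τ+0·τ²+1/2·τ³=-51/16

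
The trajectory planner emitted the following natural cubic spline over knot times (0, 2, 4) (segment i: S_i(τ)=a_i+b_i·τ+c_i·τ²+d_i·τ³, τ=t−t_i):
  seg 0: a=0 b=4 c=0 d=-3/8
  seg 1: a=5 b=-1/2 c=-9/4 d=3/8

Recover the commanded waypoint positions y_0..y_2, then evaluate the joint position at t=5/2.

y_0 = S_0(0) = a_0 = 0
y_1 = S_1(0) = a_1 = 5
y_2 = S_1(2) = -2
t_q=5/2 is in segment 1 (τ=1/2); S_1(τ)=271/64

y_0=0 y_1=5 y_2=-2
S(5/2) = 271/64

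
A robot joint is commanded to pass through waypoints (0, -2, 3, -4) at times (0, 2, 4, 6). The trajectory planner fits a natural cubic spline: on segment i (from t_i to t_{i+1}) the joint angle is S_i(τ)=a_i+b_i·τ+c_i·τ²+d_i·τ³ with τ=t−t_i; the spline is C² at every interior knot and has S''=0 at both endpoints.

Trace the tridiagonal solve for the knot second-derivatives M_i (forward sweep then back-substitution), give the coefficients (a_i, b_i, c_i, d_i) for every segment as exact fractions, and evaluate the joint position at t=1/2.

  seg 0: a=0 b=-7/3 c=0 d=1/3
  seg 1: a=-2 b=5/3 c=2 d=-19/24
  seg 2: a=3 b=1/6 c=-11/4 d=11/24
S(1/2) = -9/8

Δ: Δ0=-1, Δ1=5/2, Δ2=-7/2
row 1: diag=8, rhs=21; c'=1/4, d'=21/8
row 2: denom=8−2·1/4=15/2; d'=(-36−2·21/8)/(15/2)=-11/2
back: M2=-11/2
back: M1=21/8−1/4·-11/2=4
M: M0=0, M1=4, M2=-11/2, M3=0
seg 0: a=0, c=M0/2=0, d=(M1−M0)/(6·2)=1/3, b=Δ0−h0·(2M0+M1)/6=-7/3
seg 1: a=-2, c=M1/2=2, d=(M2−M1)/(6·2)=-19/24, b=Δ1−h1·(2M1+M2)/6=5/3
seg 2: a=3, c=M2/2=-11/4, d=(M3−M2)/(6·2)=11/24, b=Δ2−h2·(2M2+M3)/6=1/6
t_q=1/2 → seg 0, τ=1/2; S=0+-7/3·τ+0·τ²+1/3·τ³=-9/8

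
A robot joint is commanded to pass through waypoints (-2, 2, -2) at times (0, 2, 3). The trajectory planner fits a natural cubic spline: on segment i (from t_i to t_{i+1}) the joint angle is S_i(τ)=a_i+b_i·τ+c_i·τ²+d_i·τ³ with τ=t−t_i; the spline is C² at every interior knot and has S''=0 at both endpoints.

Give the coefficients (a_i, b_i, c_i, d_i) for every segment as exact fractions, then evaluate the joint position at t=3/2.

  seg 0: a=-2 b=4 c=0 d=-1/2
  seg 1: a=2 b=-2 c=-3 d=1
S(3/2) = 37/16

Δ: Δ0=2, Δ1=-4
row 1: diag=6, rhs=-36; c'=1/6, d'=-6
back: M1=-6
M: M0=0, M1=-6, M2=0
seg 0: a=-2, c=M0/2=0, d=(M1−M0)/(6·2)=-1/2, b=Δ0−h0·(2M0+M1)/6=4
seg 1: a=2, c=M1/2=-3, d=(M2−M1)/(6·1)=1, b=Δ1−h1·(2M1+M2)/6=-2
t_q=3/2 → seg 0, τ=3/2; S=-2+4·τ+0·τ²+-1/2·τ³=37/16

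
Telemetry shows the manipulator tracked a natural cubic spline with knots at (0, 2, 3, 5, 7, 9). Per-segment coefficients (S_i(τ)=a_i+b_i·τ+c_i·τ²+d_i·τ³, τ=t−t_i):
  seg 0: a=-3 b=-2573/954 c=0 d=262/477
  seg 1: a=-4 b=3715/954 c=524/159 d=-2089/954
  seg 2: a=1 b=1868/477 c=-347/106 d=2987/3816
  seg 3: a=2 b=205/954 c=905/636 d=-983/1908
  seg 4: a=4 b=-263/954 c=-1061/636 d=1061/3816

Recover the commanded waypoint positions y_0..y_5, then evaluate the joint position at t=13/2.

y_0=-3 y_1=-4 y_2=1 y_3=2 y_4=4 y_5=-1
S(13/2) = 19259/5088

y_0 = S_0(0) = a_0 = -3
y_1 = S_1(0) = a_1 = -4
y_2 = S_2(0) = a_2 = 1
y_3 = S_3(0) = a_3 = 2
y_4 = S_4(0) = a_4 = 4
y_5 = S_4(2) = -1
t_q=13/2 is in segment 3 (τ=3/2); S_3(τ)=19259/5088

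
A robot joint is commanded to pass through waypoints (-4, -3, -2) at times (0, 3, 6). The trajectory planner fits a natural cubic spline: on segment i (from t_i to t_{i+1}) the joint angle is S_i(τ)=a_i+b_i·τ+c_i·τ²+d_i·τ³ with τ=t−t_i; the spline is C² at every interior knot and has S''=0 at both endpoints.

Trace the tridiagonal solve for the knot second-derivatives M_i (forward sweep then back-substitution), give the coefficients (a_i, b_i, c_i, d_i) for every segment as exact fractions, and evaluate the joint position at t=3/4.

Δ: Δ0=1/3, Δ1=1/3
row 1: diag=12, rhs=0; c'=1/4, d'=0
back: M1=0
M: M0=0, M1=0, M2=0
seg 0: a=-4, c=M0/2=0, d=(M1−M0)/(6·3)=0, b=Δ0−h0·(2M0+M1)/6=1/3
seg 1: a=-3, c=M1/2=0, d=(M2−M1)/(6·3)=0, b=Δ1−h1·(2M1+M2)/6=1/3
t_q=3/4 → seg 0, τ=3/4; S=-4+1/3·τ+0·τ²+0·τ³=-15/4

  seg 0: a=-4 b=1/3 c=0 d=0
  seg 1: a=-3 b=1/3 c=0 d=0
S(3/4) = -15/4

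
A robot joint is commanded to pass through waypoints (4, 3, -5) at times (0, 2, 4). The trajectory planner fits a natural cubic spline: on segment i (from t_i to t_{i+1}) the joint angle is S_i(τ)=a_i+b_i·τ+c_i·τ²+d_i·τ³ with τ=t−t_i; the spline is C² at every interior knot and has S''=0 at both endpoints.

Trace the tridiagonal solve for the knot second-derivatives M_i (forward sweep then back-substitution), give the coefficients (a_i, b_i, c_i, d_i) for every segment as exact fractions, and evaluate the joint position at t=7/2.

Δ: Δ0=-1/2, Δ1=-4
row 1: diag=8, rhs=-21; c'=1/4, d'=-21/8
back: M1=-21/8
M: M0=0, M1=-21/8, M2=0
seg 0: a=4, c=M0/2=0, d=(M1−M0)/(6·2)=-7/32, b=Δ0−h0·(2M0+M1)/6=3/8
seg 1: a=3, c=M1/2=-21/16, d=(M2−M1)/(6·2)=7/32, b=Δ1−h1·(2M1+M2)/6=-9/4
t_q=7/2 → seg 1, τ=3/2; S=3+-9/4·τ+-21/16·τ²+7/32·τ³=-663/256

  seg 0: a=4 b=3/8 c=0 d=-7/32
  seg 1: a=3 b=-9/4 c=-21/16 d=7/32
S(7/2) = -663/256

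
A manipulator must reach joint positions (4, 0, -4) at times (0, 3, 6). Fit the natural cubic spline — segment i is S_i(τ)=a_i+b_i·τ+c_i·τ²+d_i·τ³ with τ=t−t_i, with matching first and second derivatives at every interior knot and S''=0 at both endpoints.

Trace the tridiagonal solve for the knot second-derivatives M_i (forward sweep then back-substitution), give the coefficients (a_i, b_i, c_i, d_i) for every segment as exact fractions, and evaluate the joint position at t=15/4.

Δ: Δ0=-4/3, Δ1=-4/3
row 1: diag=12, rhs=0; c'=1/4, d'=0
back: M1=0
M: M0=0, M1=0, M2=0
seg 0: a=4, c=M0/2=0, d=(M1−M0)/(6·3)=0, b=Δ0−h0·(2M0+M1)/6=-4/3
seg 1: a=0, c=M1/2=0, d=(M2−M1)/(6·3)=0, b=Δ1−h1·(2M1+M2)/6=-4/3
t_q=15/4 → seg 1, τ=3/4; S=0+-4/3·τ+0·τ²+0·τ³=-1

  seg 0: a=4 b=-4/3 c=0 d=0
  seg 1: a=0 b=-4/3 c=0 d=0
S(15/4) = -1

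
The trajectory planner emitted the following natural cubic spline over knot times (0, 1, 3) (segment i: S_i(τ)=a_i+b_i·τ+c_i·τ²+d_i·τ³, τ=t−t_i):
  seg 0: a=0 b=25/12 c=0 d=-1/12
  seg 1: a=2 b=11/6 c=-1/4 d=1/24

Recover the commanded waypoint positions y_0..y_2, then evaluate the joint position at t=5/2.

y_0 = S_0(0) = a_0 = 0
y_1 = S_1(0) = a_1 = 2
y_2 = S_1(2) = 5
t_q=5/2 is in segment 1 (τ=3/2); S_1(τ)=277/64

y_0=0 y_1=2 y_2=5
S(5/2) = 277/64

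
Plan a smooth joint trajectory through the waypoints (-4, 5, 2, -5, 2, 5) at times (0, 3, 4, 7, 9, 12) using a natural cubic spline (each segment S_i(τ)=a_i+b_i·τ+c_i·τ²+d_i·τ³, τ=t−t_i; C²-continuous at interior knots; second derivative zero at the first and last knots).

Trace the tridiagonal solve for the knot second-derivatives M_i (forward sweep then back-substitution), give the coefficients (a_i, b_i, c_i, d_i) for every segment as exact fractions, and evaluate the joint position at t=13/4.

Δ: Δ0=3, Δ1=-3, Δ2=-7/3, Δ3=7/2, Δ4=1
row 1: diag=8, rhs=-36; c'=1/8, d'=-9/2
row 2: denom=8−1·1/8=63/8; d'=(4−1·-9/2)/(63/8)=68/63
row 3: denom=10−3·8/21=62/7; d'=(35−3·68/63)/(62/7)=667/186
row 4: denom=10−2·7/31=296/31; d'=(-15−2·667/186)/(296/31)=-1031/444
back: M4=-1031/444
back: M3=667/186−7/31·-1031/444=1825/444
back: M2=68/63−8/21·1825/444=-18/37
back: M1=-9/2−1/8·-18/37=-657/148
M: M0=0, M1=-657/148, M2=-18/37, M3=1825/444, M4=-1031/444, M5=0
seg 0: a=-4, c=M0/2=0, d=(M1−M0)/(6·3)=-73/296, b=Δ0−h0·(2M0+M1)/6=1545/296
seg 1: a=5, c=M1/2=-657/296, d=(M2−M1)/(6·1)=195/296, b=Δ1−h1·(2M1+M2)/6=-213/148
seg 2: a=2, c=M2/2=-9/37, d=(M3−M2)/(6·3)=2041/7992, b=Δ2−h2·(2M2+M3)/6=-1155/296
seg 3: a=-5, c=M3/2=1825/888, d=(M4−M3)/(6·2)=-119/222, b=Δ3−h3·(2M3+M4)/6=227/148
seg 4: a=2, c=M4/2=-1031/888, d=(M5−M4)/(6·3)=1031/7992, b=Δ4−h4·(2M4+M5)/6=1475/444
t_q=13/4 → seg 1, τ=1/4; S=5+-213/148·τ+-657/296·τ²+195/296·τ³=85471/18944

  seg 0: a=-4 b=1545/296 c=0 d=-73/296
  seg 1: a=5 b=-213/148 c=-657/296 d=195/296
  seg 2: a=2 b=-1155/296 c=-9/37 d=2041/7992
  seg 3: a=-5 b=227/148 c=1825/888 d=-119/222
  seg 4: a=2 b=1475/444 c=-1031/888 d=1031/7992
S(13/4) = 85471/18944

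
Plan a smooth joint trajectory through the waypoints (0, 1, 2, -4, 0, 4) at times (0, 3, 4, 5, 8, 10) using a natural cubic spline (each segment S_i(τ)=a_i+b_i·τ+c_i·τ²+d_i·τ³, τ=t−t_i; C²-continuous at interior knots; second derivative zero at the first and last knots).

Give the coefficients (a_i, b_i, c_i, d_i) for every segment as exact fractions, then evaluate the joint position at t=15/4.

  seg 0: a=0 b=-1546/2121 c=0 d=751/6363
  seg 1: a=1 b=5213/2121 c=751/707 d=-5345/2121
  seg 2: a=2 b=-6316/2121 c=-4594/707 d=7372/2121
  seg 3: a=-4 b=-11764/2121 c=2778/707 d=-3470/6363
  seg 4: a=0 b=7010/2121 c=-692/707 d=346/2121
S(15/4) = 107587/45248

Δ: Δ0=1/3, Δ1=1, Δ2=-6, Δ3=4/3, Δ4=2
row 1: diag=8, rhs=4; c'=1/8, d'=1/2
row 2: denom=4−1·1/8=31/8; d'=(-42−1·1/2)/(31/8)=-340/31
row 3: denom=8−1·8/31=240/31; d'=(44−1·-340/31)/(240/31)=71/10
row 4: denom=10−3·31/80=707/80; d'=(4−3·71/10)/(707/80)=-1384/707
back: M4=-1384/707
back: M3=71/10−31/80·-1384/707=5556/707
back: M2=-340/31−8/31·5556/707=-9188/707
back: M1=1/2−1/8·-9188/707=1502/707
M: M0=0, M1=1502/707, M2=-9188/707, M3=5556/707, M4=-1384/707, M5=0
seg 0: a=0, c=M0/2=0, d=(M1−M0)/(6·3)=751/6363, b=Δ0−h0·(2M0+M1)/6=-1546/2121
seg 1: a=1, c=M1/2=751/707, d=(M2−M1)/(6·1)=-5345/2121, b=Δ1−h1·(2M1+M2)/6=5213/2121
seg 2: a=2, c=M2/2=-4594/707, d=(M3−M2)/(6·1)=7372/2121, b=Δ2−h2·(2M2+M3)/6=-6316/2121
seg 3: a=-4, c=M3/2=2778/707, d=(M4−M3)/(6·3)=-3470/6363, b=Δ3−h3·(2M3+M4)/6=-11764/2121
seg 4: a=0, c=M4/2=-692/707, d=(M5−M4)/(6·2)=346/2121, b=Δ4−h4·(2M4+M5)/6=7010/2121
t_q=15/4 → seg 1, τ=3/4; S=1+5213/2121·τ+751/707·τ²+-5345/2121·τ³=107587/45248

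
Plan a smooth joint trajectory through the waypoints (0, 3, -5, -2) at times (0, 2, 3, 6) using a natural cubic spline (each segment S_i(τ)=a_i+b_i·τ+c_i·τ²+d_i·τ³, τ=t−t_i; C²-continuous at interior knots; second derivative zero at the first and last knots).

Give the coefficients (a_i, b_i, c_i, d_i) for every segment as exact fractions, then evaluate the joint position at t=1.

Δ: Δ0=3/2, Δ1=-8, Δ2=1
row 1: diag=6, rhs=-57; c'=1/6, d'=-19/2
row 2: denom=8−1·1/6=47/6; d'=(54−1·-19/2)/(47/6)=381/47
back: M2=381/47
back: M1=-19/2−1/6·381/47=-510/47
M: M0=0, M1=-510/47, M2=381/47, M3=0
seg 0: a=0, c=M0/2=0, d=(M1−M0)/(6·2)=-85/94, b=Δ0−h0·(2M0+M1)/6=481/94
seg 1: a=3, c=M1/2=-255/47, d=(M2−M1)/(6·1)=297/94, b=Δ1−h1·(2M1+M2)/6=-539/94
seg 2: a=-5, c=M2/2=381/94, d=(M3−M2)/(6·3)=-127/282, b=Δ2−h2·(2M2+M3)/6=-334/47
t_q=1 → seg 0, τ=1; S=0+481/94·τ+0·τ²+-85/94·τ³=198/47

  seg 0: a=0 b=481/94 c=0 d=-85/94
  seg 1: a=3 b=-539/94 c=-255/47 d=297/94
  seg 2: a=-5 b=-334/47 c=381/94 d=-127/282
S(1) = 198/47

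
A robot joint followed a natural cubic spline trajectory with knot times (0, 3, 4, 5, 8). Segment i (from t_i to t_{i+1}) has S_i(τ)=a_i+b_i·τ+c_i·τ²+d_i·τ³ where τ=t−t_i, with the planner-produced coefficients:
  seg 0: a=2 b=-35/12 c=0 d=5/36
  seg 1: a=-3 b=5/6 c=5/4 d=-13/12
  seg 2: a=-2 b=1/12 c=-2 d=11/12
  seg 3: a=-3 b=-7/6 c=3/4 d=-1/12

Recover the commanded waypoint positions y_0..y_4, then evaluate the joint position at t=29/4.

y_0=2 y_1=-3 y_2=-2 y_3=-3 y_4=-2
S(29/4) = -711/256

y_0 = S_0(0) = a_0 = 2
y_1 = S_1(0) = a_1 = -3
y_2 = S_2(0) = a_2 = -2
y_3 = S_3(0) = a_3 = -3
y_4 = S_3(3) = -2
t_q=29/4 is in segment 3 (τ=9/4); S_3(τ)=-711/256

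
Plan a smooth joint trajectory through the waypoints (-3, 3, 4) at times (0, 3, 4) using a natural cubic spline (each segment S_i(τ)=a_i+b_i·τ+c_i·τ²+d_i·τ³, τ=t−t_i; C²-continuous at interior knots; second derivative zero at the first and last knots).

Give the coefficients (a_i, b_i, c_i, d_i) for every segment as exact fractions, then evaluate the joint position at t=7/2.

Δ: Δ0=2, Δ1=1
row 1: diag=8, rhs=-6; c'=1/8, d'=-3/4
back: M1=-3/4
M: M0=0, M1=-3/4, M2=0
seg 0: a=-3, c=M0/2=0, d=(M1−M0)/(6·3)=-1/24, b=Δ0−h0·(2M0+M1)/6=19/8
seg 1: a=3, c=M1/2=-3/8, d=(M2−M1)/(6·1)=1/8, b=Δ1−h1·(2M1+M2)/6=5/4
t_q=7/2 → seg 1, τ=1/2; S=3+5/4·τ+-3/8·τ²+1/8·τ³=227/64

  seg 0: a=-3 b=19/8 c=0 d=-1/24
  seg 1: a=3 b=5/4 c=-3/8 d=1/8
S(7/2) = 227/64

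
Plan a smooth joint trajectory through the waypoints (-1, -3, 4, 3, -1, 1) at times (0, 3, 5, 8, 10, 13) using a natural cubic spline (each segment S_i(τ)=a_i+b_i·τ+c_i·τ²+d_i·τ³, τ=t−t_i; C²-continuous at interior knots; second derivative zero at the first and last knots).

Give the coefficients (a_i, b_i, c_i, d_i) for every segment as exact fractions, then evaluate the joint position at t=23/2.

  seg 0: a=-1 b=-6077/2772 c=0 d=4229/24948
  seg 1: a=-3 b=3305/1386 c=4229/2772 d=-2683/5544
  seg 2: a=4 b=619/231 c=-955/693 d=37/297
  seg 3: a=3 b=-514/231 c=-178/693 d=128/693
  seg 4: a=-1 b=-718/693 c=590/693 d=-590/6237
S(23/2) = -295/308

Δ: Δ0=-2/3, Δ1=7/2, Δ2=-1/3, Δ3=-2, Δ4=2/3
row 1: diag=10, rhs=25; c'=1/5, d'=5/2
row 2: denom=10−2·1/5=48/5; d'=(-23−2·5/2)/(48/5)=-35/12
row 3: denom=10−3·5/16=145/16; d'=(-10−3·-35/12)/(145/16)=-4/29
row 4: denom=10−2·32/145=1386/145; d'=(16−2·-4/29)/(1386/145)=1180/693
back: M4=1180/693
back: M3=-4/29−32/145·1180/693=-356/693
back: M2=-35/12−5/16·-356/693=-1910/693
back: M1=5/2−1/5·-1910/693=4229/1386
M: M0=0, M1=4229/1386, M2=-1910/693, M3=-356/693, M4=1180/693, M5=0
seg 0: a=-1, c=M0/2=0, d=(M1−M0)/(6·3)=4229/24948, b=Δ0−h0·(2M0+M1)/6=-6077/2772
seg 1: a=-3, c=M1/2=4229/2772, d=(M2−M1)/(6·2)=-2683/5544, b=Δ1−h1·(2M1+M2)/6=3305/1386
seg 2: a=4, c=M2/2=-955/693, d=(M3−M2)/(6·3)=37/297, b=Δ2−h2·(2M2+M3)/6=619/231
seg 3: a=3, c=M3/2=-178/693, d=(M4−M3)/(6·2)=128/693, b=Δ3−h3·(2M3+M4)/6=-514/231
seg 4: a=-1, c=M4/2=590/693, d=(M5−M4)/(6·3)=-590/6237, b=Δ4−h4·(2M4+M5)/6=-718/693
t_q=23/2 → seg 4, τ=3/2; S=-1+-718/693·τ+590/693·τ²+-590/6237·τ³=-295/308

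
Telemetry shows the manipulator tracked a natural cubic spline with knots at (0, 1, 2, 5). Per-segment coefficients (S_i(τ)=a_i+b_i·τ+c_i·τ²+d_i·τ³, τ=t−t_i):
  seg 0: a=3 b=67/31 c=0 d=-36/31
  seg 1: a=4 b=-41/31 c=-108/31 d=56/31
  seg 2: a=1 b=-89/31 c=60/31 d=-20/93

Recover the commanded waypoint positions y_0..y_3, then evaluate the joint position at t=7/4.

y_0=3 y_1=4 y_2=1 y_3=4
S(7/4) = 449/248

y_0 = S_0(0) = a_0 = 3
y_1 = S_1(0) = a_1 = 4
y_2 = S_2(0) = a_2 = 1
y_3 = S_2(3) = 4
t_q=7/4 is in segment 1 (τ=3/4); S_1(τ)=449/248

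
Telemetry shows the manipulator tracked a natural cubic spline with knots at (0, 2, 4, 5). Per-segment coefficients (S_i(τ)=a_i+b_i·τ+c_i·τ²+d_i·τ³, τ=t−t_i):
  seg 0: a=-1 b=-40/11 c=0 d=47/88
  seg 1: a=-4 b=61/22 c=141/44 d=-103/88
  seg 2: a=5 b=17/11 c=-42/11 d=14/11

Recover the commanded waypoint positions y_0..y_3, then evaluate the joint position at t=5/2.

y_0=-1 y_1=-4 y_2=5 y_3=4
S(5/2) = -1379/704

y_0 = S_0(0) = a_0 = -1
y_1 = S_1(0) = a_1 = -4
y_2 = S_2(0) = a_2 = 5
y_3 = S_2(1) = 4
t_q=5/2 is in segment 1 (τ=1/2); S_1(τ)=-1379/704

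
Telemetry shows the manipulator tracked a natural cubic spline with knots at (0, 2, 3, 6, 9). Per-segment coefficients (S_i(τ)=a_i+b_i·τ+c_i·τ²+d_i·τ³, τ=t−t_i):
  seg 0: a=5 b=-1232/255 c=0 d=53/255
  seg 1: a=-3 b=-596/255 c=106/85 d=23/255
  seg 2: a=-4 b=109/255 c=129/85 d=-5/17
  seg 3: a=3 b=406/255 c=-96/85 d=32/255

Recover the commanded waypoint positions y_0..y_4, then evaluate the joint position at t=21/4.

y_0 = S_0(0) = a_0 = 5
y_1 = S_1(0) = a_1 = -3
y_2 = S_2(0) = a_2 = -4
y_3 = S_3(0) = a_3 = 3
y_4 = S_3(3) = 1
t_q=21/4 is in segment 2 (τ=9/4); S_2(τ)=7043/5440

y_0=5 y_1=-3 y_2=-4 y_3=3 y_4=1
S(21/4) = 7043/5440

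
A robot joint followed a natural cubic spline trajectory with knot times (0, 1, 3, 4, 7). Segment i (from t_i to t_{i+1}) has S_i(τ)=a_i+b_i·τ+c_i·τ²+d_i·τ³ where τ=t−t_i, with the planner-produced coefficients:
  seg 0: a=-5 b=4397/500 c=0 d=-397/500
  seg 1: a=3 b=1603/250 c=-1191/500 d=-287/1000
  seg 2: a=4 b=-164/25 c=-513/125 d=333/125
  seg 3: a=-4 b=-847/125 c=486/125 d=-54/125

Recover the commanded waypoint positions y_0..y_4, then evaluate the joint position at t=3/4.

y_0=-5 y_1=3 y_2=4 y_3=-4 y_4=-1
S(3/4) = 40337/32000

y_0 = S_0(0) = a_0 = -5
y_1 = S_1(0) = a_1 = 3
y_2 = S_2(0) = a_2 = 4
y_3 = S_3(0) = a_3 = -4
y_4 = S_3(3) = -1
t_q=3/4 is in segment 0 (τ=3/4); S_0(τ)=40337/32000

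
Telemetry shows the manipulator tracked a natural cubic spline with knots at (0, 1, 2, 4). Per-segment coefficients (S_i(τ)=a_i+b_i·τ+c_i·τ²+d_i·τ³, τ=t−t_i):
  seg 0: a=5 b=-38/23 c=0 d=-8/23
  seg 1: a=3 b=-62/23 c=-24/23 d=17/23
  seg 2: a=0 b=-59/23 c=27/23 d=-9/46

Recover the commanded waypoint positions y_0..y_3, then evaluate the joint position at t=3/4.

y_0=5 y_1=3 y_2=0 y_3=-2
S(3/4) = 665/184

y_0 = S_0(0) = a_0 = 5
y_1 = S_1(0) = a_1 = 3
y_2 = S_2(0) = a_2 = 0
y_3 = S_2(2) = -2
t_q=3/4 is in segment 0 (τ=3/4); S_0(τ)=665/184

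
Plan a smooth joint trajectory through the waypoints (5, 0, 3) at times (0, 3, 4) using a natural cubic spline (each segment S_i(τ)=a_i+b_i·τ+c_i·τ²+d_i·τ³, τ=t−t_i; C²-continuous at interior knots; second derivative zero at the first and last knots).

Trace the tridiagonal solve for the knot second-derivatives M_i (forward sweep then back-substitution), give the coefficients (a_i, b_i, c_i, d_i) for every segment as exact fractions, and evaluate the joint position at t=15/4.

  seg 0: a=5 b=-41/12 c=0 d=7/36
  seg 1: a=0 b=11/6 c=7/4 d=-7/12
S(15/4) = 541/256

Δ: Δ0=-5/3, Δ1=3
row 1: diag=8, rhs=28; c'=1/8, d'=7/2
back: M1=7/2
M: M0=0, M1=7/2, M2=0
seg 0: a=5, c=M0/2=0, d=(M1−M0)/(6·3)=7/36, b=Δ0−h0·(2M0+M1)/6=-41/12
seg 1: a=0, c=M1/2=7/4, d=(M2−M1)/(6·1)=-7/12, b=Δ1−h1·(2M1+M2)/6=11/6
t_q=15/4 → seg 1, τ=3/4; S=0+11/6·τ+7/4·τ²+-7/12·τ³=541/256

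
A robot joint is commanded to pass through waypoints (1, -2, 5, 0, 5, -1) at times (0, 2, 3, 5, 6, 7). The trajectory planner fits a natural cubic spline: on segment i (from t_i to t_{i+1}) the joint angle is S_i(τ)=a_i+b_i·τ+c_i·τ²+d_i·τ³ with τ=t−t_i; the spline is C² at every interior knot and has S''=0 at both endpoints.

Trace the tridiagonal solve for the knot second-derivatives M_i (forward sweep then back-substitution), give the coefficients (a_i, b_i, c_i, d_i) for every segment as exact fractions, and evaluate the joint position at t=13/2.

  seg 0: a=1 b=-7477/1418 c=0 d=2675/2836
  seg 1: a=-2 b=8573/1418 c=8025/1418 d=-3336/709
  seg 2: a=5 b=4607/1418 c=-11991/1418 d=7915/2836
  seg 3: a=0 b=4133/1418 c=5877/709 d=-8797/1418
  seg 4: a=5 b=625/709 c=-14637/1418 d=4879/1418
S(13/2) = 37325/11344

Δ: Δ0=-3/2, Δ1=7, Δ2=-5/2, Δ3=5, Δ4=-6
row 1: diag=6, rhs=51; c'=1/6, d'=17/2
row 2: denom=6−1·1/6=35/6; d'=(-57−1·17/2)/(35/6)=-393/35
row 3: denom=6−2·12/35=186/35; d'=(45−2·-393/35)/(186/35)=787/62
row 4: denom=4−1·35/186=709/186; d'=(-66−1·787/62)/(709/186)=-14637/709
back: M4=-14637/709
back: M3=787/62−35/186·-14637/709=11754/709
back: M2=-393/35−12/35·11754/709=-11991/709
back: M1=17/2−1/6·-11991/709=8025/709
M: M0=0, M1=8025/709, M2=-11991/709, M3=11754/709, M4=-14637/709, M5=0
seg 0: a=1, c=M0/2=0, d=(M1−M0)/(6·2)=2675/2836, b=Δ0−h0·(2M0+M1)/6=-7477/1418
seg 1: a=-2, c=M1/2=8025/1418, d=(M2−M1)/(6·1)=-3336/709, b=Δ1−h1·(2M1+M2)/6=8573/1418
seg 2: a=5, c=M2/2=-11991/1418, d=(M3−M2)/(6·2)=7915/2836, b=Δ2−h2·(2M2+M3)/6=4607/1418
seg 3: a=0, c=M3/2=5877/709, d=(M4−M3)/(6·1)=-8797/1418, b=Δ3−h3·(2M3+M4)/6=4133/1418
seg 4: a=5, c=M4/2=-14637/1418, d=(M5−M4)/(6·1)=4879/1418, b=Δ4−h4·(2M4+M5)/6=625/709
t_q=13/2 → seg 4, τ=1/2; S=5+625/709·τ+-14637/1418·τ²+4879/1418·τ³=37325/11344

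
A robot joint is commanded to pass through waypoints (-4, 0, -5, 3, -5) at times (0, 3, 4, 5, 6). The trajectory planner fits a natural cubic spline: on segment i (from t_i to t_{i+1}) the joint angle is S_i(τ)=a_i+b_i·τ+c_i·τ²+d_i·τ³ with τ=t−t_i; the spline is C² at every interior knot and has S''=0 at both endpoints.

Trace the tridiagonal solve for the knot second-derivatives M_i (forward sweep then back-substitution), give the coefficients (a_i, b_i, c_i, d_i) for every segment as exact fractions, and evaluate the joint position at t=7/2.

Δ: Δ0=4/3, Δ1=-5, Δ2=8, Δ3=-8
row 1: diag=8, rhs=-38; c'=1/8, d'=-19/4
row 2: denom=4−1·1/8=31/8; d'=(78−1·-19/4)/(31/8)=662/31
row 3: denom=4−1·8/31=116/31; d'=(-96−1·662/31)/(116/31)=-1819/58
back: M3=-1819/58
back: M2=662/31−8/31·-1819/58=854/29
back: M1=-19/4−1/8·854/29=-489/58
M: M0=0, M1=-489/58, M2=854/29, M3=-1819/58, M4=0
seg 0: a=-4, c=M0/2=0, d=(M1−M0)/(6·3)=-163/348, b=Δ0−h0·(2M0+M1)/6=1931/348
seg 1: a=0, c=M1/2=-489/116, d=(M2−M1)/(6·1)=2197/348, b=Δ1−h1·(2M1+M2)/6=-1235/174
seg 2: a=-5, c=M2/2=427/29, d=(M3−M2)/(6·1)=-3527/348, b=Δ2−h2·(2M2+M3)/6=1187/348
seg 3: a=3, c=M3/2=-1819/116, d=(M4−M3)/(6·1)=1819/348, b=Δ3−h3·(2M3+M4)/6=427/174
t_q=7/2 → seg 1, τ=1/2; S=0+-1235/174·τ+-489/116·τ²+2197/348·τ³=-3539/928

  seg 0: a=-4 b=1931/348 c=0 d=-163/348
  seg 1: a=0 b=-1235/174 c=-489/116 d=2197/348
  seg 2: a=-5 b=1187/348 c=427/29 d=-3527/348
  seg 3: a=3 b=427/174 c=-1819/116 d=1819/348
S(7/2) = -3539/928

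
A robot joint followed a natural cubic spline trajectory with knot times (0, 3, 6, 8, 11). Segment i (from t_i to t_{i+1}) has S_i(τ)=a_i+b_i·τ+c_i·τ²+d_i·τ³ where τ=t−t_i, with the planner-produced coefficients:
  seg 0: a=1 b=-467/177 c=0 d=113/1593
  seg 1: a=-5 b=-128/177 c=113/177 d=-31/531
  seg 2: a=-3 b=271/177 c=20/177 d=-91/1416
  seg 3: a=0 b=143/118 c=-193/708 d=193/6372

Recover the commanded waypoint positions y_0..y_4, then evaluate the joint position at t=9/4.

y_0=1 y_1=-5 y_2=-3 y_3=0 y_4=2
S(9/4) = -15589/3776

y_0 = S_0(0) = a_0 = 1
y_1 = S_1(0) = a_1 = -5
y_2 = S_2(0) = a_2 = -3
y_3 = S_3(0) = a_3 = 0
y_4 = S_3(3) = 2
t_q=9/4 is in segment 0 (τ=9/4); S_0(τ)=-15589/3776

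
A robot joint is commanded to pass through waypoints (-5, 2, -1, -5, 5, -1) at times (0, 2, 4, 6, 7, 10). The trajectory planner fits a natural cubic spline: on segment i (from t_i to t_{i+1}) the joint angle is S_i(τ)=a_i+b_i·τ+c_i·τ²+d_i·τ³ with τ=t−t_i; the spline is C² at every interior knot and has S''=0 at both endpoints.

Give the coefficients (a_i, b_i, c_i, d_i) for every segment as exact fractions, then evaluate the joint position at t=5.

  seg 0: a=-5 b=2864/641 c=0 d=-1241/5128
  seg 1: a=2 b=2005/1282 c=-3723/2564 d=-205/5128
  seg 2: a=-1 b=-3028/641 c=-2169/1282 d=3915/2564
  seg 3: a=-5 b=4379/641 c=4788/641 d=-2757/641
  seg 4: a=5 b=5684/641 c=-3483/641 d=387/641
S(5) = -15099/2564

Δ: Δ0=7/2, Δ1=-3/2, Δ2=-2, Δ3=10, Δ4=-2
row 1: diag=8, rhs=-30; c'=1/4, d'=-15/4
row 2: denom=8−2·1/4=15/2; d'=(-3−2·-15/4)/(15/2)=3/5
row 3: denom=6−2·4/15=82/15; d'=(72−2·3/5)/(82/15)=531/41
row 4: denom=8−1·15/82=641/82; d'=(-72−1·531/41)/(641/82)=-6966/641
back: M4=-6966/641
back: M3=531/41−15/82·-6966/641=9576/641
back: M2=3/5−4/15·9576/641=-2169/641
back: M1=-15/4−1/4·-2169/641=-3723/1282
M: M0=0, M1=-3723/1282, M2=-2169/641, M3=9576/641, M4=-6966/641, M5=0
seg 0: a=-5, c=M0/2=0, d=(M1−M0)/(6·2)=-1241/5128, b=Δ0−h0·(2M0+M1)/6=2864/641
seg 1: a=2, c=M1/2=-3723/2564, d=(M2−M1)/(6·2)=-205/5128, b=Δ1−h1·(2M1+M2)/6=2005/1282
seg 2: a=-1, c=M2/2=-2169/1282, d=(M3−M2)/(6·2)=3915/2564, b=Δ2−h2·(2M2+M3)/6=-3028/641
seg 3: a=-5, c=M3/2=4788/641, d=(M4−M3)/(6·1)=-2757/641, b=Δ3−h3·(2M3+M4)/6=4379/641
seg 4: a=5, c=M4/2=-3483/641, d=(M5−M4)/(6·3)=387/641, b=Δ4−h4·(2M4+M5)/6=5684/641
t_q=5 → seg 2, τ=1; S=-1+-3028/641·τ+-2169/1282·τ²+3915/2564·τ³=-15099/2564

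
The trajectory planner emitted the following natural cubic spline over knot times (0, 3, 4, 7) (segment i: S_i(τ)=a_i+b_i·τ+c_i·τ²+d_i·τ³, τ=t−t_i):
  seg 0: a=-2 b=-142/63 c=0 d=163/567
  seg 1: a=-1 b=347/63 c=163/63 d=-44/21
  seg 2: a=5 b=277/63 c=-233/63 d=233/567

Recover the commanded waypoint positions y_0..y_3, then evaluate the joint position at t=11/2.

y_0 = S_0(0) = a_0 = -2
y_1 = S_1(0) = a_1 = -1
y_2 = S_2(0) = a_2 = 5
y_3 = S_2(3) = -4
t_q=11/2 is in segment 2 (τ=3/2); S_2(τ)=261/56

y_0=-2 y_1=-1 y_2=5 y_3=-4
S(11/2) = 261/56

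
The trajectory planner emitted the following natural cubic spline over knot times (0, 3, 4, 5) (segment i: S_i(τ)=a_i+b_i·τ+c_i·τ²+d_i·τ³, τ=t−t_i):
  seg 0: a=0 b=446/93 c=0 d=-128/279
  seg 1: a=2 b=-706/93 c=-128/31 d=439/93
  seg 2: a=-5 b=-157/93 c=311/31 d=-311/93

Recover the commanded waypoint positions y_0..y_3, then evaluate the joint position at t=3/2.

y_0 = S_0(0) = a_0 = 0
y_1 = S_1(0) = a_1 = 2
y_2 = S_2(0) = a_2 = -5
y_3 = S_2(1) = 0
t_q=3/2 is in segment 0 (τ=3/2); S_0(τ)=175/31

y_0=0 y_1=2 y_2=-5 y_3=0
S(3/2) = 175/31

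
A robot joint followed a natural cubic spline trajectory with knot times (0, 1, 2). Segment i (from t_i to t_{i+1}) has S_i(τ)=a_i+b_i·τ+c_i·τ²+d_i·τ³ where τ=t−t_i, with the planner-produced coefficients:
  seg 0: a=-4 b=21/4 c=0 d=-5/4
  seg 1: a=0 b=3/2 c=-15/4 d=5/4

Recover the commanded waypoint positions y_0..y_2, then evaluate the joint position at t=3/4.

y_0 = S_0(0) = a_0 = -4
y_1 = S_1(0) = a_1 = 0
y_2 = S_1(1) = -1
t_q=3/4 is in segment 0 (τ=3/4); S_0(τ)=-151/256

y_0=-4 y_1=0 y_2=-1
S(3/4) = -151/256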